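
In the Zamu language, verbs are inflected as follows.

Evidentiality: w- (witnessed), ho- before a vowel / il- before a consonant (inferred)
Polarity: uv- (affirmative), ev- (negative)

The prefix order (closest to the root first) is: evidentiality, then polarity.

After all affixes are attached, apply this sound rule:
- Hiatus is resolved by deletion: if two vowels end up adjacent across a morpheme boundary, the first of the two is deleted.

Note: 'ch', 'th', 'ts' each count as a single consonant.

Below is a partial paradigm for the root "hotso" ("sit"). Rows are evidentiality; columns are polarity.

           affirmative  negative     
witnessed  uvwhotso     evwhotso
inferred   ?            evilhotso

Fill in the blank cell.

uvilhotso

Attach evidentiality inferred il- (before consonant 'h') → ilhotso.
Attach polarity affirmative uv- → uvilhotso.
Vowel deletion: no change.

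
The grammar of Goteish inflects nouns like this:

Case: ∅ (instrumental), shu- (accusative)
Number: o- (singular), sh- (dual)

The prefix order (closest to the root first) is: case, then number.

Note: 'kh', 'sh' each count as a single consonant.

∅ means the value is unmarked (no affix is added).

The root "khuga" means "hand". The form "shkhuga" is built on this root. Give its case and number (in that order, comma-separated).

Segment: sh-khuga.
case: ∅ → instrumental.
number: sh- → dual.

instrumental, dual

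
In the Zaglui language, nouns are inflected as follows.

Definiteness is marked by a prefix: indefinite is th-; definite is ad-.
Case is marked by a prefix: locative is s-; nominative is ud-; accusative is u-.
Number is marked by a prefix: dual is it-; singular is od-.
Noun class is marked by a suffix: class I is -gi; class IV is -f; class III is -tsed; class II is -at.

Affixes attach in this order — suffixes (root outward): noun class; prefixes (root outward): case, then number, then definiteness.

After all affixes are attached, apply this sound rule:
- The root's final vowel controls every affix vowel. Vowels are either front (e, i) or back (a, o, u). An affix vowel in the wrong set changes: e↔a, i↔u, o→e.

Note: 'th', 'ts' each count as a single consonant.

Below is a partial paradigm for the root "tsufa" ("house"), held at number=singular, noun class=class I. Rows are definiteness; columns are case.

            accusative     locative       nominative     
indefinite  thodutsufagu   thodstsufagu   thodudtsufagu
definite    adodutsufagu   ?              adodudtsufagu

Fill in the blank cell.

adodstsufagu

Attach case locative s- → stsufa.
Attach number singular od- → odstsufa.
Attach noun class class I -gi → odstsufagi.
Attach definiteness definite ad- → adodstsufagi.
Apply vowel harmony: adodstsufagi → adodstsufagu.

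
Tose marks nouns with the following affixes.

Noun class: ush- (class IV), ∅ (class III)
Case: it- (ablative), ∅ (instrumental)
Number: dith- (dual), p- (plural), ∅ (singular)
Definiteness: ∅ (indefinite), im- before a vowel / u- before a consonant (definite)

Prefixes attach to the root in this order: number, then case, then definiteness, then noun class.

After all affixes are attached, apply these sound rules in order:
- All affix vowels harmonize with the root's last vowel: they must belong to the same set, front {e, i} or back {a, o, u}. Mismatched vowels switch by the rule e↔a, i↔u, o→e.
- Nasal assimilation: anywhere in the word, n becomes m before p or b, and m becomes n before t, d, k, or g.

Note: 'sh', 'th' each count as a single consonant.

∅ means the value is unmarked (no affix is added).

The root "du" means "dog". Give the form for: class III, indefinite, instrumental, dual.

duthdu

Attach number dual dith- → dithdu.
case = instrumental: zero marking, form stays dithdu.
definiteness = indefinite: zero marking, form stays dithdu.
noun class = class III: zero marking, form stays dithdu.
Apply vowel harmony: dithdu → duthdu.
Nasal assimilation: no change.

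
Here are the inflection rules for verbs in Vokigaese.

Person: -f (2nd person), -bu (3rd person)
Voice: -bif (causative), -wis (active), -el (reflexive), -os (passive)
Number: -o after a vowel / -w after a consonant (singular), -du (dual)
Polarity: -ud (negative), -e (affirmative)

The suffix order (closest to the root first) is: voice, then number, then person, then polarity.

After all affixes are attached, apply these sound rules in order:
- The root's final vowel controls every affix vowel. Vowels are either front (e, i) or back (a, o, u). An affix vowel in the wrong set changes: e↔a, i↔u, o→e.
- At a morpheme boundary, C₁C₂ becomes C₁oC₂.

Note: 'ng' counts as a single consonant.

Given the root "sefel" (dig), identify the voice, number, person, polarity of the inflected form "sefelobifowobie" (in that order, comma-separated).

Segment: sefel-bif-w-bu-e.
voice: -bif → causative.
number: -o/w → singular.
person: -bu → 3rd person.
polarity: -e → affirmative.

causative, singular, 3rd person, affirmative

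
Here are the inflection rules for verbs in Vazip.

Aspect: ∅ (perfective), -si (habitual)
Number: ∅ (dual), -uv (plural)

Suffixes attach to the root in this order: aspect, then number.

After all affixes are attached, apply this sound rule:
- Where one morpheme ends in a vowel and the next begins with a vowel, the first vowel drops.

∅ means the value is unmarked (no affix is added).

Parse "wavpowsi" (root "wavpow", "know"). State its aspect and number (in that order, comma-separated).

habitual, dual

Segment: wavpow-si.
aspect: -si → habitual.
number: ∅ → dual.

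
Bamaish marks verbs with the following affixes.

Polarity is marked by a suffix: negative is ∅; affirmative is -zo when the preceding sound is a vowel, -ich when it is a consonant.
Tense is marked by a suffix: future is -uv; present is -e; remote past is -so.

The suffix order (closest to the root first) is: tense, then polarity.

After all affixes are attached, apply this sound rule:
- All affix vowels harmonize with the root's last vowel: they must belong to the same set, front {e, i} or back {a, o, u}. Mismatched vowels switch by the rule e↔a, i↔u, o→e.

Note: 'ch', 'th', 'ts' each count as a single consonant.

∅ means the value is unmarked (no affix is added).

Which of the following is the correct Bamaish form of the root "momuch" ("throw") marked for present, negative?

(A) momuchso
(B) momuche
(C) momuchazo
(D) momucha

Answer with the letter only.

D

Attach tense present -e → momuche.
polarity = negative: zero marking, form stays momuche.
Apply vowel harmony: momuche → momucha.
So the correct form is momucha, option (D).
(B) momuche is wrong: it fails to apply the sound rule(s).
(A) momuchso is wrong: it uses remote past instead of present for tense.
(C) momuchazo is wrong: it uses affirmative instead of negative for polarity.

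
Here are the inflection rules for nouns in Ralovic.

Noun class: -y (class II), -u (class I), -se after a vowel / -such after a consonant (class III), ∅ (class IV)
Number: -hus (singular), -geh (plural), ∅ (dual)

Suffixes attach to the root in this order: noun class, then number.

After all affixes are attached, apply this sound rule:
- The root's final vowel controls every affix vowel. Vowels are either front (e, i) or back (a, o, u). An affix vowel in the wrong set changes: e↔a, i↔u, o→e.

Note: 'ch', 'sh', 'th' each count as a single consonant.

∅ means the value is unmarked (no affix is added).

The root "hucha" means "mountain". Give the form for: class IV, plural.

huchagah

noun class = class IV: zero marking, form stays hucha.
Attach number plural -geh → huchageh.
Apply vowel harmony: huchageh → huchagah.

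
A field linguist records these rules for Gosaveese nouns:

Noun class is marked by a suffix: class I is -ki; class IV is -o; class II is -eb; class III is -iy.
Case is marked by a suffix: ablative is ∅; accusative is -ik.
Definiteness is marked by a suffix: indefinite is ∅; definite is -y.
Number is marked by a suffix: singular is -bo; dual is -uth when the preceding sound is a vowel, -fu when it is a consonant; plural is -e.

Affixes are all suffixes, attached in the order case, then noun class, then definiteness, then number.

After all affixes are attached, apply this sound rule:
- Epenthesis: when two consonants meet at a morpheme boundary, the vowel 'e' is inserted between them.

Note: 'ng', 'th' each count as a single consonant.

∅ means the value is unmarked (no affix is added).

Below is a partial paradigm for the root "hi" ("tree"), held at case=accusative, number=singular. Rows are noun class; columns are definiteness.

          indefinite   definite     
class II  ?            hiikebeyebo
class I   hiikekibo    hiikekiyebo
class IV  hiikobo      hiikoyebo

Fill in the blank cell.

Attach case accusative -ik → hiik.
Attach noun class class II -eb → hiikeb.
definiteness = indefinite: zero marking, form stays hiikeb.
Attach number singular -bo → hiikebbo.
Apply epenthesis: hiikebbo → hiikebebo.

hiikebebo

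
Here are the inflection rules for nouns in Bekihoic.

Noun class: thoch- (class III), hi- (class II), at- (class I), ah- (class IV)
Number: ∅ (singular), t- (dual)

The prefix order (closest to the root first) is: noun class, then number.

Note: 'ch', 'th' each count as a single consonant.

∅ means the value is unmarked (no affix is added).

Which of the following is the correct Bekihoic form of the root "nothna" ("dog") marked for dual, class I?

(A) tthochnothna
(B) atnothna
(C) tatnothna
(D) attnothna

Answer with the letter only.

Attach noun class class I at- → atnothna.
Attach number dual t- → tatnothna.
So the correct form is tatnothna, option (C).
(D) attnothna is wrong: it has the affixes in the wrong order.
(A) tthochnothna is wrong: it uses class III instead of class I for noun class.
(B) atnothna is wrong: it uses singular instead of dual for number.

C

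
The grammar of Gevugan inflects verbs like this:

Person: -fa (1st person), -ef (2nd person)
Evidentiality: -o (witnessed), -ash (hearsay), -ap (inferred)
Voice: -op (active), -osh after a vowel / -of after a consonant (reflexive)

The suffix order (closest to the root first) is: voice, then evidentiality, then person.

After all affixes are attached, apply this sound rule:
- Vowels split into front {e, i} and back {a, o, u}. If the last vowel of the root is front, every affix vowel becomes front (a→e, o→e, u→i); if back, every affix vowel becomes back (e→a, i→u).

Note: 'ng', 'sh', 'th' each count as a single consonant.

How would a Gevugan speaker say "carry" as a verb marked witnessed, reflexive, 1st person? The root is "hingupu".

hingupuoshofa

Attach voice reflexive -osh (after vowel 'u') → hingupuosh.
Attach evidentiality witnessed -o → hingupuosho.
Attach person 1st person -fa → hingupuoshofa.
Vowel harmony: no change.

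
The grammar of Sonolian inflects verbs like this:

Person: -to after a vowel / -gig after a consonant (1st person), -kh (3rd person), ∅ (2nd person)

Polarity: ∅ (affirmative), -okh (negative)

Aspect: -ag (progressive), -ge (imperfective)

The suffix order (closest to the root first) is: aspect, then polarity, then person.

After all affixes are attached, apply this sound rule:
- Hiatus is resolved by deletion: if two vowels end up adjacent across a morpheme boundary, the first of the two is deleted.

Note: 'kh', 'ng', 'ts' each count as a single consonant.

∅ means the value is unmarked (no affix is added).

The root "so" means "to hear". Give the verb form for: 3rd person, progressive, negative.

sagokhkh

Attach aspect progressive -ag → soag.
Attach polarity negative -okh → soagokh.
Attach person 3rd person -kh → soagokhkh.
Apply vowel deletion: soagokhkh → sagokhkh.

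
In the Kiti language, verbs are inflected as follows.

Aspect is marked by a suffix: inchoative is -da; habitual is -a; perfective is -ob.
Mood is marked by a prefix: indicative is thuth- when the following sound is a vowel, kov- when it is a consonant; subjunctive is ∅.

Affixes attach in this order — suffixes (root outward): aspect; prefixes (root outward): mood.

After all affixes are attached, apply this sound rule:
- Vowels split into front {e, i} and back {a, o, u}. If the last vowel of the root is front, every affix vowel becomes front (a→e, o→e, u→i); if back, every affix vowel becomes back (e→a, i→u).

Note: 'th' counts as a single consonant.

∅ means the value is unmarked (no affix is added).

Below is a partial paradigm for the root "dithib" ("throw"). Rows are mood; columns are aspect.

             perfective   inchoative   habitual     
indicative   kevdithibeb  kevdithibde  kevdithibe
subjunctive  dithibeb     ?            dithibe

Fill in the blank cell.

dithibde

Attach aspect inchoative -da → dithibda.
mood = subjunctive: zero marking, form stays dithibda.
Apply vowel harmony: dithibda → dithibde.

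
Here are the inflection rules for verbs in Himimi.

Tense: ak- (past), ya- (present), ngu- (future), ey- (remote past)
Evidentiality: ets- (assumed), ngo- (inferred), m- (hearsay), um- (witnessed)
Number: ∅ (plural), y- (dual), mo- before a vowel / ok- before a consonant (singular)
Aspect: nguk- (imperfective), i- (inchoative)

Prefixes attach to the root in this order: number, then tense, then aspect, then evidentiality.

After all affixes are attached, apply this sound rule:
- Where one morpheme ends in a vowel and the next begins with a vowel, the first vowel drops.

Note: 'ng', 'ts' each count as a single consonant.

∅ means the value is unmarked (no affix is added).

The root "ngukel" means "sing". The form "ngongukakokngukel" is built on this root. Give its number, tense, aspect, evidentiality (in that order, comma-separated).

Segment: ngo-nguk-ak-ok-ngukel.
number: mo/ok- → singular.
tense: ak- → past.
aspect: nguk- → imperfective.
evidentiality: ngo- → inferred.

singular, past, imperfective, inferred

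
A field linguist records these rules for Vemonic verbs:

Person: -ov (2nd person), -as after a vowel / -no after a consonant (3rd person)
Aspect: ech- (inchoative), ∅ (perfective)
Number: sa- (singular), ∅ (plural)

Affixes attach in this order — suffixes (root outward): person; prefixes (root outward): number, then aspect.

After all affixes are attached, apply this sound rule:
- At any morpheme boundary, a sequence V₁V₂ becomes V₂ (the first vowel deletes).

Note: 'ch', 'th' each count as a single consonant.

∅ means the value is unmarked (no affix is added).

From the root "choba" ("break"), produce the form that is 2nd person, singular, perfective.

sachobov

Attach person 2nd person -ov → chobaov.
Attach number singular sa- → sachobaov.
aspect = perfective: zero marking, form stays sachobaov.
Apply vowel deletion: sachobaov → sachobov.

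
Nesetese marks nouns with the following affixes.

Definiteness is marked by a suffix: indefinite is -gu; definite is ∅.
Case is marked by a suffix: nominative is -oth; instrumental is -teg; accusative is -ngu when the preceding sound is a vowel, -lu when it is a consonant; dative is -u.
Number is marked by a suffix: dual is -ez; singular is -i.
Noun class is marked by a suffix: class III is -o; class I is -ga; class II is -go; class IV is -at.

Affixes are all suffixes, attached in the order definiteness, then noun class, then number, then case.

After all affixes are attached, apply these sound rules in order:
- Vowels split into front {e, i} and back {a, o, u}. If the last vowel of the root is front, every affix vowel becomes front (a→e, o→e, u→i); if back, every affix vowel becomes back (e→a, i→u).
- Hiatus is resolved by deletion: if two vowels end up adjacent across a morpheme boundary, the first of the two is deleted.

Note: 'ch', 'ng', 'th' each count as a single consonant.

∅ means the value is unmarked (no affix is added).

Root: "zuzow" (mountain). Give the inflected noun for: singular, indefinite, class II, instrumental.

Attach definiteness indefinite -gu → zuzowgu.
Attach noun class class II -go → zuzowgugo.
Attach number singular -i → zuzowgugoi.
Attach case instrumental -teg → zuzowgugoiteg.
Apply vowel harmony: zuzowgugoiteg → zuzowgugoutag.
Apply vowel deletion: zuzowgugoutag → zuzowgugutag.

zuzowgugutag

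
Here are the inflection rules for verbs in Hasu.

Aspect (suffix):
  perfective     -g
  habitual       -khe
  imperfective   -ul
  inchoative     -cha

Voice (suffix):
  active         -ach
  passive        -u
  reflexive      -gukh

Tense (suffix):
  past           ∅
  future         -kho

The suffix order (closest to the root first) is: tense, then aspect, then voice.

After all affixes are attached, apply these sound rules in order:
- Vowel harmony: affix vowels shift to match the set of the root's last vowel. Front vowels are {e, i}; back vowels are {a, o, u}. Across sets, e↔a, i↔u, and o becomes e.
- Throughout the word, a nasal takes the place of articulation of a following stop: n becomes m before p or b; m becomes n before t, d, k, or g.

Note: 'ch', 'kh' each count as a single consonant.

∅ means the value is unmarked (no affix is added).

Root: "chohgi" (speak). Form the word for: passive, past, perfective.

chohgigi

tense = past: zero marking, form stays chohgi.
Attach aspect perfective -g → chohgig.
Attach voice passive -u → chohgigu.
Apply vowel harmony: chohgigu → chohgigi.
Nasal assimilation: no change.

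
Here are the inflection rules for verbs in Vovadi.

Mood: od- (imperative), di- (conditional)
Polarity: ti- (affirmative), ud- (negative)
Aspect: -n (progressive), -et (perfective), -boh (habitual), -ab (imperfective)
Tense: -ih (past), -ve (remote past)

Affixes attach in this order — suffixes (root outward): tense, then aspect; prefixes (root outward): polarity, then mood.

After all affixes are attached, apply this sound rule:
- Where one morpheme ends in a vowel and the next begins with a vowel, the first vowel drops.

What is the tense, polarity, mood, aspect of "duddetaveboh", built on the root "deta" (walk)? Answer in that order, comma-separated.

Segment: di-ud-deta-ve-boh.
tense: -ve → remote past.
polarity: ud- → negative.
mood: di- → conditional.
aspect: -boh → habitual.

remote past, negative, conditional, habitual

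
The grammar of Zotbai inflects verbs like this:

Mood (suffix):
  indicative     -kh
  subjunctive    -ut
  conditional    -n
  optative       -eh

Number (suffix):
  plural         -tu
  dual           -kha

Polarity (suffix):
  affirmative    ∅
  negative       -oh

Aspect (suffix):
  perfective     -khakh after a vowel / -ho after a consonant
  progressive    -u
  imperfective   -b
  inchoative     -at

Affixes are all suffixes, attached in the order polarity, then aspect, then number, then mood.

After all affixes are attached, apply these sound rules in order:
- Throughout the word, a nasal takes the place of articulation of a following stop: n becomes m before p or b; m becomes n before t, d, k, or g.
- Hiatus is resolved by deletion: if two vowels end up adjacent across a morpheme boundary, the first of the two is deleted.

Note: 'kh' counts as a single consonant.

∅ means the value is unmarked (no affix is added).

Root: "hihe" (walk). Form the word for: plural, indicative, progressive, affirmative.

polarity = affirmative: zero marking, form stays hihe.
Attach aspect progressive -u → hiheu.
Attach number plural -tu → hiheutu.
Attach mood indicative -kh → hiheutukh.
Nasal assimilation: no change.
Apply vowel deletion: hiheutukh → hihutukh.

hihutukh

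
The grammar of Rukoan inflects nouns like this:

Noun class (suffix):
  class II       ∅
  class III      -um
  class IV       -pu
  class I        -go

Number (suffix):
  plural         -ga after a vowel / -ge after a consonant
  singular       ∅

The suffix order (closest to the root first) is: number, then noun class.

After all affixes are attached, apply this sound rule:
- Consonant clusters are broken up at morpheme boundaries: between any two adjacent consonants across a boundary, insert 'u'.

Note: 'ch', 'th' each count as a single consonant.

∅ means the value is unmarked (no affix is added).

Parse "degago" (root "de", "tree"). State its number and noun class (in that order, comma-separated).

Segment: de-ga-go.
number: -ga/ge → plural.
noun class: -go → class I.

plural, class I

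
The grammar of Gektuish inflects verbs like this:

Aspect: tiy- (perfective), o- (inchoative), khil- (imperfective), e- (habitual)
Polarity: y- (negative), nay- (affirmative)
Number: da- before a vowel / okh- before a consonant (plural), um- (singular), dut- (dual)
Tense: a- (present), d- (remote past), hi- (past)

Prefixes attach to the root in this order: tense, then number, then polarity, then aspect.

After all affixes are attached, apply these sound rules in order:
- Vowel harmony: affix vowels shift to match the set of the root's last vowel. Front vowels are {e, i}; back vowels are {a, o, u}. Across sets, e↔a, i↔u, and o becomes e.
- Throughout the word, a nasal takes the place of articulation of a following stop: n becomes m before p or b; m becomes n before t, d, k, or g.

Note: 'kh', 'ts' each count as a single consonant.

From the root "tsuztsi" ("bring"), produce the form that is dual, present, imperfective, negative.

khilyditetsuztsi

Attach tense present a- → atsuztsi.
Attach number dual dut- → dutatsuztsi.
Attach polarity negative y- → ydutatsuztsi.
Attach aspect imperfective khil- → khilydutatsuztsi.
Apply vowel harmony: khilydutatsuztsi → khilyditetsuztsi.
Nasal assimilation: no change.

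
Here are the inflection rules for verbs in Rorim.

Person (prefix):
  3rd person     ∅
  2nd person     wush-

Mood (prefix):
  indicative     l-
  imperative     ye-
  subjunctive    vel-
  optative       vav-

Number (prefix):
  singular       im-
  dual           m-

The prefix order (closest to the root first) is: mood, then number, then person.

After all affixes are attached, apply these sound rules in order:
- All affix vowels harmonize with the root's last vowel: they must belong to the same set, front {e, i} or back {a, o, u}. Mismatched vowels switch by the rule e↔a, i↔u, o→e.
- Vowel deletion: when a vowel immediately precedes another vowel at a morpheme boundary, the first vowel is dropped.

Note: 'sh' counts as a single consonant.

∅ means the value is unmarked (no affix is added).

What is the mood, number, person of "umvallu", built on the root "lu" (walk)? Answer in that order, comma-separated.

subjunctive, singular, 3rd person

Segment: im-vel-lu.
mood: vel- → subjunctive.
number: im- → singular.
person: ∅ → 3rd person.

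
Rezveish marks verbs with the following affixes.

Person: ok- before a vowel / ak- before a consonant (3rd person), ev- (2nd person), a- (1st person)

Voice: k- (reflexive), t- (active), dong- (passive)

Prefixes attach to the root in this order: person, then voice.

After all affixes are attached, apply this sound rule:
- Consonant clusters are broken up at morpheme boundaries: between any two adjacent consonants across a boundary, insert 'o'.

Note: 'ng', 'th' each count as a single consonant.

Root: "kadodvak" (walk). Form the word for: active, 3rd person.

Attach person 3rd person ak- (before consonant 'k') → akkadodvak.
Attach voice active t- → takkadodvak.
Apply epenthesis: takkadodvak → takokadodvak.

takokadodvak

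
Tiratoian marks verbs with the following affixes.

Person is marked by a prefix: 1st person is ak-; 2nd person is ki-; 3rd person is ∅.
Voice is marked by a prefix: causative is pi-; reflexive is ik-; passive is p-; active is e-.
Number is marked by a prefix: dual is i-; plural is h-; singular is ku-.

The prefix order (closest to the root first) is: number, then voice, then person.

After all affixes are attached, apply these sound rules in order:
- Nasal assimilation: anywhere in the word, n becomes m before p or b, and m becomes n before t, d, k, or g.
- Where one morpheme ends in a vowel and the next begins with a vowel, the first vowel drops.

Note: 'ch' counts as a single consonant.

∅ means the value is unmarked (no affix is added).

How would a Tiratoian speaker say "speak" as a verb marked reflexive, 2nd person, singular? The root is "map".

kikkumap

Attach number singular ku- → kumap.
Attach voice reflexive ik- → ikkumap.
Attach person 2nd person ki- → kiikkumap.
Nasal assimilation: no change.
Apply vowel deletion: kiikkumap → kikkumap.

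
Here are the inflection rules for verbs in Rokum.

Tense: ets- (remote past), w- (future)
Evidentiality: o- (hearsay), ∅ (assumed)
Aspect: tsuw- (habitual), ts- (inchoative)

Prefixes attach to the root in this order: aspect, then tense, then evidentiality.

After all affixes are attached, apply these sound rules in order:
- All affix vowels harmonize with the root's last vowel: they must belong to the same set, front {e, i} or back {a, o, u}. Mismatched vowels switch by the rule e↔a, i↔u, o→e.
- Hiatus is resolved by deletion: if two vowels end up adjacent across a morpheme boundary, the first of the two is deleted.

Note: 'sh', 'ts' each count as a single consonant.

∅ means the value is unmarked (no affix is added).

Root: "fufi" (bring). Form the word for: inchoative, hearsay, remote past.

Attach aspect inchoative ts- → tsfufi.
Attach tense remote past ets- → etstsfufi.
Attach evidentiality hearsay o- → oetstsfufi.
Apply vowel harmony: oetstsfufi → eetstsfufi.
Apply vowel deletion: eetstsfufi → etstsfufi.

etstsfufi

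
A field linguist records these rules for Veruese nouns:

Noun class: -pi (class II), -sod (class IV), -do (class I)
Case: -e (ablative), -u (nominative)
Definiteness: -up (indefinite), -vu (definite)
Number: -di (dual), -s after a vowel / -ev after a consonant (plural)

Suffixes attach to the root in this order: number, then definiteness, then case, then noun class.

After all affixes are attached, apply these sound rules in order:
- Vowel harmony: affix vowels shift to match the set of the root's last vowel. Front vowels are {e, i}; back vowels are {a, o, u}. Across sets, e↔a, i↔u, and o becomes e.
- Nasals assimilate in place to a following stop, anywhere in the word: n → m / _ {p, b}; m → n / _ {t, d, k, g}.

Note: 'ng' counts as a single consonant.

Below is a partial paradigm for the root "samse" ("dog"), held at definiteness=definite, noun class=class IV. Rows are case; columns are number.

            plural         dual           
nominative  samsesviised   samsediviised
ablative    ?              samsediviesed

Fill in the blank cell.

samsesviesed

Attach number plural -s (after vowel 'e') → samses.
Attach definiteness definite -vu → samsesvu.
Attach case ablative -e → samsesvue.
Attach noun class class IV -sod → samsesvuesod.
Apply vowel harmony: samsesvuesod → samsesviesed.
Nasal assimilation: no change.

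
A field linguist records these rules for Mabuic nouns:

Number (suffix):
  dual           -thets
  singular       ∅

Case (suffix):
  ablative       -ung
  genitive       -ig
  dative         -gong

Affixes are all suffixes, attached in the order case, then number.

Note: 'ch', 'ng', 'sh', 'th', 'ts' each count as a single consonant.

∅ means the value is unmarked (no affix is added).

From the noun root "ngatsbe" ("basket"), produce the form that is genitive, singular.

Attach case genitive -ig → ngatsbeig.
number = singular: zero marking, form stays ngatsbeig.

ngatsbeig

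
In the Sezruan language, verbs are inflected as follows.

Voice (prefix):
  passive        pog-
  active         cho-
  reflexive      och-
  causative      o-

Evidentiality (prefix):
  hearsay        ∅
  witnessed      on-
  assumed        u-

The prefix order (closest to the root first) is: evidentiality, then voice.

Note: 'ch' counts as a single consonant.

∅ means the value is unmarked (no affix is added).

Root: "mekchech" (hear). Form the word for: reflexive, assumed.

ochumekchech

Attach evidentiality assumed u- → umekchech.
Attach voice reflexive och- → ochumekchech.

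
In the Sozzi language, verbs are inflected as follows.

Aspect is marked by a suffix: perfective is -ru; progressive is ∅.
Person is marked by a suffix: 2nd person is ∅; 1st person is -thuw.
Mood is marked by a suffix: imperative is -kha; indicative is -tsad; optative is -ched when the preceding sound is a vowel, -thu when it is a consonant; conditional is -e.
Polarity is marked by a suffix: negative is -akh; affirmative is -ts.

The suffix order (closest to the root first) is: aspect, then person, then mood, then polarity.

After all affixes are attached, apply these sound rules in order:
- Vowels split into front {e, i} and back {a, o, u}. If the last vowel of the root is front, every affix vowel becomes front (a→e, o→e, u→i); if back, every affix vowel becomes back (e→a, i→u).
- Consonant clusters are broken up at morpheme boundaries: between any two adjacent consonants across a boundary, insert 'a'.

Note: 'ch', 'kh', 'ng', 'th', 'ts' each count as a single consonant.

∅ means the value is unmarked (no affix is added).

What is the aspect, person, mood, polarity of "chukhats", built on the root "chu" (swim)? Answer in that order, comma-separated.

Segment: chu-kha-ts.
aspect: ∅ → progressive.
person: ∅ → 2nd person.
mood: -kha → imperative.
polarity: -ts → affirmative.

progressive, 2nd person, imperative, affirmative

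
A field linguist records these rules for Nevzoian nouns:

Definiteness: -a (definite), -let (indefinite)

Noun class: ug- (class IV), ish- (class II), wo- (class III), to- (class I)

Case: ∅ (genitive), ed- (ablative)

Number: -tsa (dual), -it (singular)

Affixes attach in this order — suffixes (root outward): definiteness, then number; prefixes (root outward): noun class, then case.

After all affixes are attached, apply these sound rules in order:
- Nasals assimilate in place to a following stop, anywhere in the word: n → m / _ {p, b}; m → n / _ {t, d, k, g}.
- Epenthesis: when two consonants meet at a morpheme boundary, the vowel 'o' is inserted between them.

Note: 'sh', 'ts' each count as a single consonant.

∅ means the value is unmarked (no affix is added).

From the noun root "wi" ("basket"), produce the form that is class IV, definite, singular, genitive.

ugowiait

Attach noun class class IV ug- → ugwi.
case = genitive: zero marking, form stays ugwi.
Attach definiteness definite -a → ugwia.
Attach number singular -it → ugwiait.
Nasal assimilation: no change.
Apply epenthesis: ugwiait → ugowiait.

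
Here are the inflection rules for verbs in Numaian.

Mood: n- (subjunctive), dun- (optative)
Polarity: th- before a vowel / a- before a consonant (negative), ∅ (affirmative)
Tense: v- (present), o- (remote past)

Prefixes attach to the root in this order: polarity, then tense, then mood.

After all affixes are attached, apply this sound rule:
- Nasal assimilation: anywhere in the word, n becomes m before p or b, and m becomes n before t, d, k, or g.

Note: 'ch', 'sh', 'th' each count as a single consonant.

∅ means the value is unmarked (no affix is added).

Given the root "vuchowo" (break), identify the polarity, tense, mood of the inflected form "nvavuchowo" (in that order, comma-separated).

Segment: n-v-a-vuchowo.
polarity: th/a- → negative.
tense: v- → present.
mood: n- → subjunctive.

negative, present, subjunctive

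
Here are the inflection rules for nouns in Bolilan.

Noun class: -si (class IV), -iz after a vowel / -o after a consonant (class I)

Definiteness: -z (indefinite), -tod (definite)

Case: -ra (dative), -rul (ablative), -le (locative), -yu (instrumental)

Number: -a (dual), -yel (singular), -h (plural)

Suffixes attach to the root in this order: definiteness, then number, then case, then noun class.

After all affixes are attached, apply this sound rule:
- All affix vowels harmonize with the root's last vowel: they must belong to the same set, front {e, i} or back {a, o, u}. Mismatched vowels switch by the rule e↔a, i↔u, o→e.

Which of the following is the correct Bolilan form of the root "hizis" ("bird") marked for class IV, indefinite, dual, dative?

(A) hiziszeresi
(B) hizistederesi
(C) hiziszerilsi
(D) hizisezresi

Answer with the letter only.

A

Attach definiteness indefinite -z → hizisz.
Attach number dual -a → hizisza.
Attach case dative -ra → hiziszara.
Attach noun class class IV -si → hiziszarasi.
Apply vowel harmony: hiziszarasi → hiziszeresi.
So the correct form is hiziszeresi, option (A).
(C) hiziszerilsi is wrong: it uses ablative instead of dative for case.
(D) hizisezresi is wrong: it has the affixes in the wrong order.
(B) hizistederesi is wrong: it uses definite instead of indefinite for definiteness.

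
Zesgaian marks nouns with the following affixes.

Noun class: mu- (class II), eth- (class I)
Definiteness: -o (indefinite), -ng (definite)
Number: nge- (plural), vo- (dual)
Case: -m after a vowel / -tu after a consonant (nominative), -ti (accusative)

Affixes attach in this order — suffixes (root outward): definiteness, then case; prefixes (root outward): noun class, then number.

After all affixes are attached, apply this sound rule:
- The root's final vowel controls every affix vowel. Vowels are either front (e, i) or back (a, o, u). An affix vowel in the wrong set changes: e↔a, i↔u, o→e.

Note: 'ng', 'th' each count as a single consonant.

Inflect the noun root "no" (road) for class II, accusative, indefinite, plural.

Attach definiteness indefinite -o → noo.
Attach noun class class II mu- → munoo.
Attach case accusative -ti → munooti.
Attach number plural nge- → ngemunooti.
Apply vowel harmony: ngemunooti → ngamunootu.

ngamunootu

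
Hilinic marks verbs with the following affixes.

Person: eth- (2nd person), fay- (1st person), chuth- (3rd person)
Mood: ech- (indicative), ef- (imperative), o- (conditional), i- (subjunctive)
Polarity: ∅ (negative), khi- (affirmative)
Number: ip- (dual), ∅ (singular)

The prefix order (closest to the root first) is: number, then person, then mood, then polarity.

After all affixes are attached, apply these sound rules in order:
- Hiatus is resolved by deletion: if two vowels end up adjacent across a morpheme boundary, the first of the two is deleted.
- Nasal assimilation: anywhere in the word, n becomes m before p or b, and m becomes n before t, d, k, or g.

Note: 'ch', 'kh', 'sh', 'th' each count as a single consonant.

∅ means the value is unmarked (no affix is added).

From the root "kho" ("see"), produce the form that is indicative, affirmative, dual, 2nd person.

khechethipkho

Attach number dual ip- → ipkho.
Attach person 2nd person eth- → ethipkho.
Attach mood indicative ech- → echethipkho.
Attach polarity affirmative khi- → khiechethipkho.
Apply vowel deletion: khiechethipkho → khechethipkho.
Nasal assimilation: no change.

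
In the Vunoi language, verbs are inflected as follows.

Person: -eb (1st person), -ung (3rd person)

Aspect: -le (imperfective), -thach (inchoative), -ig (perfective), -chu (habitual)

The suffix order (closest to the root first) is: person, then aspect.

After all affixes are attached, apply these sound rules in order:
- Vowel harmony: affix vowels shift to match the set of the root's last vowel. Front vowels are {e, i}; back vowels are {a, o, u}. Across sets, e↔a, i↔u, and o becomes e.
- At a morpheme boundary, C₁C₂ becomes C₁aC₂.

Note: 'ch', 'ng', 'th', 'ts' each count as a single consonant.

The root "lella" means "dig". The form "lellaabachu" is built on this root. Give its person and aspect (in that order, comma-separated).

Segment: lella-eb-chu.
person: -eb → 1st person.
aspect: -chu → habitual.

1st person, habitual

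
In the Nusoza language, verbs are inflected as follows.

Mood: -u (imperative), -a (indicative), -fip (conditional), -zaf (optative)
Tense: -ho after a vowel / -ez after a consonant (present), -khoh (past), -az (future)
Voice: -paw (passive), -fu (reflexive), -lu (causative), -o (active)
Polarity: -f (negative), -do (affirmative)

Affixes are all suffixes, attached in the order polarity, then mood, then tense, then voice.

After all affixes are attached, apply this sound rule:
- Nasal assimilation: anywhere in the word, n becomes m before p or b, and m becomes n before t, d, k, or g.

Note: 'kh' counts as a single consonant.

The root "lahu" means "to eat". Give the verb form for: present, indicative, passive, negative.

lahufahopaw

Attach polarity negative -f → lahuf.
Attach mood indicative -a → lahufa.
Attach tense present -ho (after vowel 'a') → lahufaho.
Attach voice passive -paw → lahufahopaw.
Nasal assimilation: no change.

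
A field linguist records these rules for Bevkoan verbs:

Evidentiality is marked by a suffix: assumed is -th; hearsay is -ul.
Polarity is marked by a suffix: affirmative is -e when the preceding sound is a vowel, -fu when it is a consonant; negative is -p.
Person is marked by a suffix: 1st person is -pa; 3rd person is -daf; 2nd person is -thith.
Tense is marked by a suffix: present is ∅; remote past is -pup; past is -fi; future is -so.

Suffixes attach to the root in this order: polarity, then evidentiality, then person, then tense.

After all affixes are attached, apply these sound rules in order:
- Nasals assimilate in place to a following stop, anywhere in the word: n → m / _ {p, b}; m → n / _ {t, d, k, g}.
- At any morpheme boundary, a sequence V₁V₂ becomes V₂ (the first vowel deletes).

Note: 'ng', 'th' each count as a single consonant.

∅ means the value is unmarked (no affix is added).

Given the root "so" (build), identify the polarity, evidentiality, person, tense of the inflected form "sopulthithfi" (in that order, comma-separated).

Segment: so-p-ul-thith-fi.
polarity: -p → negative.
evidentiality: -ul → hearsay.
person: -thith → 2nd person.
tense: -fi → past.

negative, hearsay, 2nd person, past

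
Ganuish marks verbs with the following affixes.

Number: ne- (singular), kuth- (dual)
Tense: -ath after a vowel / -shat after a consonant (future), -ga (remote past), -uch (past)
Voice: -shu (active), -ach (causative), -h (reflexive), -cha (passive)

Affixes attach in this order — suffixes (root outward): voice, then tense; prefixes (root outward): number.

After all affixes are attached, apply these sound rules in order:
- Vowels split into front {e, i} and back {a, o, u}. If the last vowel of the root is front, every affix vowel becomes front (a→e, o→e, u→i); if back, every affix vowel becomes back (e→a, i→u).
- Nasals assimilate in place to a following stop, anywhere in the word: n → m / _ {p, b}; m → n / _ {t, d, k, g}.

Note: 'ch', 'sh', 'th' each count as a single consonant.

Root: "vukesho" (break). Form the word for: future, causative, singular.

Attach voice causative -ach → vukeshoach.
Attach tense future -shat (after consonant 'ch') → vukeshoachshat.
Attach number singular ne- → nevukeshoachshat.
Apply vowel harmony: nevukeshoachshat → navukeshoachshat.
Nasal assimilation: no change.

navukeshoachshat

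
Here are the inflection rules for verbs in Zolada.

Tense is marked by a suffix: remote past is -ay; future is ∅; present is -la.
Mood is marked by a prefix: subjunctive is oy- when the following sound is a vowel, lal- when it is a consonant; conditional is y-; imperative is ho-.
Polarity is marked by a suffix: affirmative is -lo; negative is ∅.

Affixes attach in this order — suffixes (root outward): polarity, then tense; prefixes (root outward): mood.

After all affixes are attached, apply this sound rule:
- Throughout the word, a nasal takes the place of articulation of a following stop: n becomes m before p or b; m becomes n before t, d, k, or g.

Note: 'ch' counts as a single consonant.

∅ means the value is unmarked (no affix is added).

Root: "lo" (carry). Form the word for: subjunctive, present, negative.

polarity = negative: zero marking, form stays lo.
Attach tense present -la → lola.
Attach mood subjunctive lal- (before consonant 'l') → lallola.
Nasal assimilation: no change.

lallola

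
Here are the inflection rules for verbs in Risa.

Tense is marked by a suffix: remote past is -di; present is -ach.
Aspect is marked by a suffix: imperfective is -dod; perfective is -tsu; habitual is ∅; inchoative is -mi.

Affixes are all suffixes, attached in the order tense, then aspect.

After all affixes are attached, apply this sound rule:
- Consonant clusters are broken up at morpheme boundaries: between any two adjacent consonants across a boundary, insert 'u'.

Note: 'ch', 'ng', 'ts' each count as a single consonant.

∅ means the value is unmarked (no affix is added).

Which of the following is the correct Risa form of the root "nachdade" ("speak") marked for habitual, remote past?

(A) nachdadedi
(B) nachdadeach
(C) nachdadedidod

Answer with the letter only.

A

Attach tense remote past -di → nachdadedi.
aspect = habitual: zero marking, form stays nachdadedi.
Epenthesis: no change.
So the correct form is nachdadedi, option (A).
(B) nachdadeach is wrong: it uses present instead of remote past for tense.
(C) nachdadedidod is wrong: it uses imperfective instead of habitual for aspect.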